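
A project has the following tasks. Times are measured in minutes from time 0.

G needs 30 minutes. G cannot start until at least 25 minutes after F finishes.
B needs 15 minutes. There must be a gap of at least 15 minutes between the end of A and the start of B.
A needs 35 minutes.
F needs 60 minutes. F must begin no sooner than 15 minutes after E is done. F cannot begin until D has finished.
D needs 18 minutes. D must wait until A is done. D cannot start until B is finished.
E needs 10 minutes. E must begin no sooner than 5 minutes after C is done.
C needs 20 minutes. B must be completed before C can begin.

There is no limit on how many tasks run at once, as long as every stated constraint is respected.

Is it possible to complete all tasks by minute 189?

No

Nothing blocks A, so it runs from minute 0 to minute 35.
After A (finishes minute 35, plus 15-minute gap → minute 50), B can start at minute 50 and finishes at minute 65.
For D: A (finishes minute 35); B (finishes minute 65). Taking the maximum gives a start of minute 65, and it finishes at 65 + 18 = minute 83.
C cannot begin until B (finishes minute 65). It runs from minute 65 to 65 + 20 = minute 85.
E waits on C (finishes minute 85, plus 5-minute gap → minute 90), so it starts at minute 90 and finishes at 90 + 10 = minute 100.
F has to wait for E (finishes minute 100, plus 15-minute gap → minute 115); D (finishes minute 83). The latest of these is minute 115, so F runs minute 115 to 115 + 60 = minute 175.
G cannot begin until F (finishes minute 175, plus 25-minute gap → minute 200). It runs from minute 200 to 200 + 30 = minute 230.
The earliest everything can be done is minute 230, which is after the deadline of 189, so it is not possible.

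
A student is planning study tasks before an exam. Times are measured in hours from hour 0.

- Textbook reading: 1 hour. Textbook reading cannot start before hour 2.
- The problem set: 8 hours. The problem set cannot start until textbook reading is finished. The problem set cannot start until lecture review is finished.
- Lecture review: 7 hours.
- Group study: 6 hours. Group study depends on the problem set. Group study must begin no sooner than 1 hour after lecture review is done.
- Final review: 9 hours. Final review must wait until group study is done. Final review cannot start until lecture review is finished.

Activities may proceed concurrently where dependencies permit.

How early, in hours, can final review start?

21

Lecture review has no prerequisites, so it starts at hour 0 and finishes at hour 7.
Textbook reading waits on its own release at hour 2, so it starts at hour 2 and finishes at 2 + 1 = hour 3.
The problem set has to wait for textbook reading (finishes hour 3); lecture review (finishes hour 7). The latest of these is hour 7, so the problem set runs hour 7 to 7 + 8 = hour 15.
For group study: the problem set (finishes hour 15); lecture review (finishes hour 7, plus 1-hour gap → hour 8). Taking the maximum gives a start of hour 15, and it finishes at 15 + 6 = hour 21.
Final review waits on group study (finishes hour 21); lecture review (finishes hour 7). The latest of these is hour 21, which is the earliest final review can start.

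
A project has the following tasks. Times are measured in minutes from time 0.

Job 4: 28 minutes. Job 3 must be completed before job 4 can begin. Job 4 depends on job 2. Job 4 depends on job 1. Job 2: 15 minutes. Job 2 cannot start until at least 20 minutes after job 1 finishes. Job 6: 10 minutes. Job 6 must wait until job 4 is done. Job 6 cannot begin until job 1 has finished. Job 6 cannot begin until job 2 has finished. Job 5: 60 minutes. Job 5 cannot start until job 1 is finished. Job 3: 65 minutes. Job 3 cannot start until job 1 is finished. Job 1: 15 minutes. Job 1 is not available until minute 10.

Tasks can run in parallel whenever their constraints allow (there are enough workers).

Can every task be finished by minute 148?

After its own release at minute 10, job 1 can start at minute 10 and finishes at minute 25.
After job 1 (finishes minute 25), job 5 can start at minute 25 and finishes at minute 85.
After job 1 (finishes minute 25), job 3 can start at minute 25 and finishes at minute 90.
Job 2 cannot begin until job 1 (finishes minute 25, plus 20-minute gap → minute 45). It runs from minute 45 to 45 + 15 = minute 60.
Job 4 needs all of job 3 (finishes minute 90); job 2 (finishes minute 60); job 1 (finishes minute 25). That puts its earliest start at minute 90; it finishes at 90 + 28 = minute 118.
Job 6 cannot start until job 4 (finishes minute 118); job 1 (finishes minute 25); job 2 (finishes minute 60). The controlling bound is minute 118, so job 6 finishes at 118 + 10 = minute 128.
Every task is finished by minute 128, which is no later than the deadline of 148, so the schedule is feasible.

Yes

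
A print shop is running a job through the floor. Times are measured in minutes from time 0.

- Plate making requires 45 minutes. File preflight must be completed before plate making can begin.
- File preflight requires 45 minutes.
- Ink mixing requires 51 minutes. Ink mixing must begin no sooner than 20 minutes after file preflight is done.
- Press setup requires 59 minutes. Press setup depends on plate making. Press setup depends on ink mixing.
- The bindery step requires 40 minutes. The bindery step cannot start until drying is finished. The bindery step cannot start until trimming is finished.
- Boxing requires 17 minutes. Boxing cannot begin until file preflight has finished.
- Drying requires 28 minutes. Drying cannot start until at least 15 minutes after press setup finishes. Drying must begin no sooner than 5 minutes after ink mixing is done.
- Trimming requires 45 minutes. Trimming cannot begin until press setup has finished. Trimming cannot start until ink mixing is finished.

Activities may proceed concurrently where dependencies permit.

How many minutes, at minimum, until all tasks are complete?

Nothing blocks file preflight, so it runs from minute 0 to minute 45.
Boxing cannot begin until file preflight (finishes minute 45). It runs from minute 45 to 45 + 17 = minute 62.
Ink mixing waits on file preflight (finishes minute 45, plus 20-minute gap → minute 65), so it starts at minute 65 and finishes at 65 + 51 = minute 116.
Plate making cannot begin until file preflight (finishes minute 45). It runs from minute 45 to 45 + 45 = minute 90.
For press setup: plate making (finishes minute 90); ink mixing (finishes minute 116). Taking the maximum gives a start of minute 116, and it finishes at 116 + 59 = minute 175.
Trimming needs all of press setup (finishes minute 175); ink mixing (finishes minute 116). That puts its earliest start at minute 175; it finishes at 175 + 45 = minute 220.
Drying has to wait for press setup (finishes minute 175, plus 15-minute gap → minute 190); ink mixing (finishes minute 116, plus 5-minute gap → minute 121). The latest of these is minute 190, so drying runs minute 190 to 190 + 28 = minute 218.
The bindery step has to wait for drying (finishes minute 218); trimming (finishes minute 220). The latest of these is minute 220, so the bindery step runs minute 220 to 220 + 40 = minute 260.
All tasks are finished once the last one completes. Finish times: File preflight at 45, Plate making at 90, Ink mixing at 116, Press setup at 175, Drying at 218, Trimming at 220, The bindery step at 260, Boxing at 62. The latest is minute 260.

260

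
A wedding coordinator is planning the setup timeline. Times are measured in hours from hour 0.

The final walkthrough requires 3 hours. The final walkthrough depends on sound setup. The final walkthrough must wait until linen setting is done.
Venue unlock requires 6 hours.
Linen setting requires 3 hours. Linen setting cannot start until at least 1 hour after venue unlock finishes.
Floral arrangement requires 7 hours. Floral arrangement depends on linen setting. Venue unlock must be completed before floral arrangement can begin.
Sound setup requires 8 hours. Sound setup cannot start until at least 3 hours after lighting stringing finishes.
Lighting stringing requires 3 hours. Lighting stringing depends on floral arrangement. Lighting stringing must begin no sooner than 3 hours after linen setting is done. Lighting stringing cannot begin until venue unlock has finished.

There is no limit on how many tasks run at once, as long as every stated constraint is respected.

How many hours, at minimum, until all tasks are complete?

34

Venue unlock can start immediately at hour 0; it finishes at hour 6.
Linen setting cannot begin until venue unlock (finishes hour 6, plus 1-hour gap → hour 7). It runs from hour 7 to 7 + 3 = hour 10.
For floral arrangement: linen setting (finishes hour 10); venue unlock (finishes hour 6). Taking the maximum gives a start of hour 10, and it finishes at 10 + 7 = hour 17.
Lighting stringing needs all of floral arrangement (finishes hour 17); linen setting (finishes hour 10, plus 3-hour gap → hour 13); venue unlock (finishes hour 6). That puts its earliest start at hour 17; it finishes at 17 + 3 = hour 20.
Sound setup cannot begin until lighting stringing (finishes hour 20, plus 3-hour gap → hour 23). It runs from hour 23 to 23 + 8 = hour 31.
The final walkthrough needs all of sound setup (finishes hour 31); linen setting (finishes hour 10). That puts its earliest start at hour 31; it finishes at 31 + 3 = hour 34.
All tasks are finished once the last one completes. Finish times: Venue unlock at 6, Linen setting at 10, Floral arrangement at 17, Lighting stringing at 20, Sound setup at 31, The final walkthrough at 34. The latest is hour 34.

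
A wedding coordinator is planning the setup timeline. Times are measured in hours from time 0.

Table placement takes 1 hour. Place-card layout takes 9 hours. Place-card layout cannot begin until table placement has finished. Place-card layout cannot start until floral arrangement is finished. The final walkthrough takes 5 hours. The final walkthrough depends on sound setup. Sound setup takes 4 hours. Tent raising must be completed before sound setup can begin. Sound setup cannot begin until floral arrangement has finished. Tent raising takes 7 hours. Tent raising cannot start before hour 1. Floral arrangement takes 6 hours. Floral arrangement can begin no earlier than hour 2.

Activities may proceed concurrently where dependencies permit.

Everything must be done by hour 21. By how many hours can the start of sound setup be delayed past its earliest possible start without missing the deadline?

Floral arrangement waits on its own release at hour 2, so it starts at hour 2 and finishes at 2 + 6 = hour 8.
Tent raising waits on its own release at hour 1, so it starts at hour 1 and finishes at 1 + 7 = hour 8.
Sound setup needs all of tent raising (finishes hour 8); floral arrangement (finishes hour 8). That puts its earliest start at hour 8; it finishes at 8 + 4 = hour 12.

Working backward from the deadline:
The final walkthrough has no dependents, so it just needs to finish by hour 21. Starting by 21 − 5 = hour 16 achieves that.
Sound setup feeds into the final walkthrough (must start by hour 16); so sound setup must finish by hour 16 and therefore start by hour 12.
So sound setup can start as early as hour 8 and as late as hour 12, giving 12 − 8 = 4 hours of slack.

4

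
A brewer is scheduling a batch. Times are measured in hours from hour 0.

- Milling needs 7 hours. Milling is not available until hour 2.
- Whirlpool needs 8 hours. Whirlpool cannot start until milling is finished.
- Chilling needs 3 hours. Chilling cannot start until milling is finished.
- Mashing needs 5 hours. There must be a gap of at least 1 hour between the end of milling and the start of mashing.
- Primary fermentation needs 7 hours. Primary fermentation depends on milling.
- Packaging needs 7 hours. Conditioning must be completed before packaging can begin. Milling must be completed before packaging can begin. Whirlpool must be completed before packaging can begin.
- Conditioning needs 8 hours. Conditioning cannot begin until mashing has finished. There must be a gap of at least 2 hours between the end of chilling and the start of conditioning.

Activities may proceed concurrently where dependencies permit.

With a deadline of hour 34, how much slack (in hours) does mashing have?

4

Milling cannot begin until its own release at hour 2. It runs from hour 2 to 2 + 7 = hour 9.
Mashing cannot begin until milling (finishes hour 9, plus 1-hour gap → hour 10). It runs from hour 10 to 10 + 5 = hour 15.

Working backward from the deadline:
Packaging must finish by hour 34; it takes 7 hours, so it must start by 34 − 7 = hour 27.
Conditioning has to be done before packaging (must start by hour 27). That means finishing by hour 27, i.e. starting by 27 − 8 = hour 19.
Since conditioning (must start by hour 19) depends on it, mashing must finish by hour 19. Backing off its 5-hour duration gives a latest start of hour 14.
So mashing can start as early as hour 10 and as late as hour 14, giving 14 − 10 = 4 hours of slack.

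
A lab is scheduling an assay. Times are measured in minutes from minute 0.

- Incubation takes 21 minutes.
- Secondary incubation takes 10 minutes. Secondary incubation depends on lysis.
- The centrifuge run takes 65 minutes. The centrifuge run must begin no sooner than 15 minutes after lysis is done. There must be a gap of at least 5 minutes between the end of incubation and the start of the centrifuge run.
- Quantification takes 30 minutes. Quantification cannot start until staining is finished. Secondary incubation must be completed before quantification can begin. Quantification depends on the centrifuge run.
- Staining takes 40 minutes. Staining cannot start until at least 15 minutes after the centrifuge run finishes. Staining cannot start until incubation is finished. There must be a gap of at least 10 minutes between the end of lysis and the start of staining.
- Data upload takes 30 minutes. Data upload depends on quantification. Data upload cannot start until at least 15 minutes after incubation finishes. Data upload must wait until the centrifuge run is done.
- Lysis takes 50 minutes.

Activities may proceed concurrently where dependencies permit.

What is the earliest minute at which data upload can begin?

Incubation can start immediately at minute 0; it finishes at minute 21.
Lysis can start immediately at minute 0; it finishes at minute 50.
Secondary incubation waits on lysis (finishes minute 50), so it starts at minute 50 and finishes at 50 + 10 = minute 60.
The centrifuge run needs all of lysis (finishes minute 50, plus 15-minute gap → minute 65); incubation (finishes minute 21, plus 5-minute gap → minute 26). That puts its earliest start at minute 65; it finishes at 65 + 65 = minute 130.
For staining: the centrifuge run (finishes minute 130, plus 15-minute gap → minute 145); incubation (finishes minute 21); lysis (finishes minute 50, plus 10-minute gap → minute 60). Taking the maximum gives a start of minute 145, and it finishes at 145 + 40 = minute 185.
Quantification needs all of staining (finishes minute 185); secondary incubation (finishes minute 60); the centrifuge run (finishes minute 130). That puts its earliest start at minute 185; it finishes at 185 + 30 = minute 215.
Data upload waits on quantification (finishes minute 215); incubation (finishes minute 21, plus 15-minute gap → minute 36); the centrifuge run (finishes minute 130). The latest of these is minute 215, which is the earliest data upload can start.

215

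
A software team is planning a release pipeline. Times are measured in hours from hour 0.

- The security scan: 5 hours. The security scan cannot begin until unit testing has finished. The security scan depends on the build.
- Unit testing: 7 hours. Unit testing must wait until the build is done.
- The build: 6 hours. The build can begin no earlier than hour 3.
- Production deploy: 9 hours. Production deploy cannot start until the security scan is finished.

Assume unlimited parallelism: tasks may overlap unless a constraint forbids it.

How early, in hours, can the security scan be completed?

21

After its own release at hour 3, the build can start at hour 3 and finishes at hour 9.
After the build (finishes hour 9), unit testing can start at hour 9 and finishes at hour 16.
For the security scan: unit testing (finishes hour 16); the build (finishes hour 9). Taking the maximum gives a start of hour 16, and it finishes at 16 + 5 = hour 21.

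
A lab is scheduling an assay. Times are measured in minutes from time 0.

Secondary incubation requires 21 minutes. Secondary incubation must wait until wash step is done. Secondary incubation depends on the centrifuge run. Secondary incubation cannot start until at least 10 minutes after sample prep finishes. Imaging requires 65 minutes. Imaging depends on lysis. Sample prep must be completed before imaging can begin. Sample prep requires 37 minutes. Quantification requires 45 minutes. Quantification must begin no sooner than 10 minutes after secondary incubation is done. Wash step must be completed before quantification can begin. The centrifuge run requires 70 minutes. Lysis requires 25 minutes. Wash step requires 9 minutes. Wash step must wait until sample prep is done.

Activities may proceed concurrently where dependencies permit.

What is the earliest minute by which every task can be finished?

The centrifuge run has no prerequisites, so it starts at minute 0 and finishes at minute 70.
Nothing blocks lysis, so it runs from minute 0 to minute 25.
Nothing blocks sample prep, so it runs from minute 0 to minute 37.
Imaging needs all of lysis (finishes minute 25); sample prep (finishes minute 37). That puts its earliest start at minute 37; it finishes at 37 + 65 = minute 102.
Wash step waits on sample prep (finishes minute 37), so it starts at minute 37 and finishes at 37 + 9 = minute 46.
Secondary incubation cannot start until wash step (finishes minute 46); the centrifuge run (finishes minute 70); sample prep (finishes minute 37, plus 10-minute gap → minute 47). The controlling bound is minute 70, so secondary incubation finishes at 70 + 21 = minute 91.
Quantification needs all of secondary incubation (finishes minute 91, plus 10-minute gap → minute 101); wash step (finishes minute 46). That puts its earliest start at minute 101; it finishes at 101 + 45 = minute 146.
All tasks are finished once the last one completes. Finish times: Sample prep at 37, Lysis at 25, The centrifuge run at 70, Wash step at 46, Secondary incubation at 91, Imaging at 102, Quantification at 146. The latest is minute 146.

146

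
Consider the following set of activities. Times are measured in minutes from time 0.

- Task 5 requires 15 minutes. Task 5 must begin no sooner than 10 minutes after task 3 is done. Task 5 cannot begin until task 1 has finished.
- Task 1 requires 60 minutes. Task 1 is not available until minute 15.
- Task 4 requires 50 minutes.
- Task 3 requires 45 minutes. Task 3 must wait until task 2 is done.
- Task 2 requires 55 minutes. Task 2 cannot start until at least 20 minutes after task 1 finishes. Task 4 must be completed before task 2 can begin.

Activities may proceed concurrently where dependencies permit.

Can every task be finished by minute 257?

Nothing blocks task 4, so it runs from minute 0 to minute 50.
Task 1 cannot begin until its own release at minute 15. It runs from minute 15 to 15 + 60 = minute 75.
Task 2 cannot start until task 1 (finishes minute 75, plus 20-minute gap → minute 95); task 4 (finishes minute 50). The controlling bound is minute 95, so task 2 finishes at 95 + 55 = minute 150.
Task 3 cannot begin until task 2 (finishes minute 150). It runs from minute 150 to 150 + 45 = minute 195.
Task 5 has to wait for task 3 (finishes minute 195, plus 10-minute gap → minute 205); task 1 (finishes minute 75). The latest of these is minute 205, so task 5 runs minute 205 to 205 + 15 = minute 220.
Every task is finished by minute 220, which is no later than the deadline of 257, so the schedule is feasible.

Yes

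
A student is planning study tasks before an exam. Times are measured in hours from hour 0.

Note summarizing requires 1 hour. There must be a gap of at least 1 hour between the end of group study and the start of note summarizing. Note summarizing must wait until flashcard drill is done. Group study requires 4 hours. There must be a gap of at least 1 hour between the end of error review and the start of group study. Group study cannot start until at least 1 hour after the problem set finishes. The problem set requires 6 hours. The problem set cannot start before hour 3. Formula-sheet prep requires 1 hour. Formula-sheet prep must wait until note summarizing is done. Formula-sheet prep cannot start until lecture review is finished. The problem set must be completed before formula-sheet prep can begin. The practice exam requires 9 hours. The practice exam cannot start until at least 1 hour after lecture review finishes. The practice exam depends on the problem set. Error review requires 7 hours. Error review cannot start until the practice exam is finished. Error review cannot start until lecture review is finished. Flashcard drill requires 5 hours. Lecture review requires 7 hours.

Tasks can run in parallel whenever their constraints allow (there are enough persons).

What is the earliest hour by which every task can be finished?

Flashcard drill can start immediately at hour 0; it finishes at hour 5.
The problem set waits on its own release at hour 3, so it starts at hour 3 and finishes at 3 + 6 = hour 9.
Nothing blocks lecture review, so it runs from hour 0 to hour 7.
The practice exam cannot start until lecture review (finishes hour 7, plus 1-hour gap → hour 8); the problem set (finishes hour 9). The controlling bound is hour 9, so the practice exam finishes at 9 + 9 = hour 18.
Error review needs all of the practice exam (finishes hour 18); lecture review (finishes hour 7). That puts its earliest start at hour 18; it finishes at 18 + 7 = hour 25.
Group study has to wait for error review (finishes hour 25, plus 1-hour gap → hour 26); the problem set (finishes hour 9, plus 1-hour gap → hour 10). The latest of these is hour 26, so group study runs hour 26 to 26 + 4 = hour 30.
For note summarizing: group study (finishes hour 30, plus 1-hour gap → hour 31); flashcard drill (finishes hour 5). Taking the maximum gives a start of hour 31, and it finishes at 31 + 1 = hour 32.
Formula-sheet prep cannot start until note summarizing (finishes hour 32); lecture review (finishes hour 7); the problem set (finishes hour 9). The controlling bound is hour 32, so formula-sheet prep finishes at 32 + 1 = hour 33.
All tasks are finished once the last one completes. Finish times: Lecture review at 7, The problem set at 9, Flashcard drill at 5, The practice exam at 18, Error review at 25, Group study at 30, Note summarizing at 32, Formula-sheet prep at 33. The latest is hour 33.

33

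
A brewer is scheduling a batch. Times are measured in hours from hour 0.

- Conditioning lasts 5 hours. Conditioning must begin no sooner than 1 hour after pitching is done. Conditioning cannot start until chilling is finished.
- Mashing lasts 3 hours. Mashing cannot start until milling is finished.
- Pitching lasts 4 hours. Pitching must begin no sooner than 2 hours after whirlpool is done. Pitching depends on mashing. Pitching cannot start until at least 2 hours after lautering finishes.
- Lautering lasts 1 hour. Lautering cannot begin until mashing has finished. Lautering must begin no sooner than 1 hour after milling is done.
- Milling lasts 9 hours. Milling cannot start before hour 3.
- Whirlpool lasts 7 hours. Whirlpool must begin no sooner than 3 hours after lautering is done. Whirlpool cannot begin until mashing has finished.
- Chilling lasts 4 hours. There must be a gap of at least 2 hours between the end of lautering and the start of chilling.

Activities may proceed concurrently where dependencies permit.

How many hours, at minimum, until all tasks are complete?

38

Milling cannot begin until its own release at hour 3. It runs from hour 3 to 3 + 9 = hour 12.
After milling (finishes hour 12), mashing can start at hour 12 and finishes at hour 15.
Lautering cannot start until mashing (finishes hour 15); milling (finishes hour 12, plus 1-hour gap → hour 13). The controlling bound is hour 15, so lautering finishes at 15 + 1 = hour 16.
Chilling cannot begin until lautering (finishes hour 16, plus 2-hour gap → hour 18). It runs from hour 18 to 18 + 4 = hour 22.
Whirlpool cannot start until lautering (finishes hour 16, plus 3-hour gap → hour 19); mashing (finishes hour 15). The controlling bound is hour 19, so whirlpool finishes at 19 + 7 = hour 26.
For pitching: whirlpool (finishes hour 26, plus 2-hour gap → hour 28); mashing (finishes hour 15); lautering (finishes hour 16, plus 2-hour gap → hour 18). Taking the maximum gives a start of hour 28, and it finishes at 28 + 4 = hour 32.
Conditioning has to wait for pitching (finishes hour 32, plus 1-hour gap → hour 33); chilling (finishes hour 22). The latest of these is hour 33, so conditioning runs hour 33 to 33 + 5 = hour 38.
All tasks are finished once the last one completes. Finish times: Milling at 12, Mashing at 15, Lautering at 16, Whirlpool at 26, Chilling at 22, Pitching at 32, Conditioning at 38. The latest is hour 38.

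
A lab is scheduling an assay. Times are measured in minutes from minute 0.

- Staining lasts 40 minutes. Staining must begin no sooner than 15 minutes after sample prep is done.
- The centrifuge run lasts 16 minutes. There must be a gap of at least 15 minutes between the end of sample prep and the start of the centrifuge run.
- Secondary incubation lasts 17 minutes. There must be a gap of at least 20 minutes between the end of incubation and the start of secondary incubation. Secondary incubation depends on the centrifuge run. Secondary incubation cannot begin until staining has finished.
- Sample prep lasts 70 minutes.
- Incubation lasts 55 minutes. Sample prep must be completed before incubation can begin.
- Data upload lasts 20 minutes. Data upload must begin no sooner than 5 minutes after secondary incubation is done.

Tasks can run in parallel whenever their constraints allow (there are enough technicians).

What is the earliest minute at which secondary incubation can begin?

145

Sample prep has no prerequisites, so it starts at minute 0 and finishes at minute 70.
Staining waits on sample prep (finishes minute 70, plus 15-minute gap → minute 85), so it starts at minute 85 and finishes at 85 + 40 = minute 125.
The centrifuge run waits on sample prep (finishes minute 70, plus 15-minute gap → minute 85), so it starts at minute 85 and finishes at 85 + 16 = minute 101.
Incubation waits on sample prep (finishes minute 70), so it starts at minute 70 and finishes at 70 + 55 = minute 125.
Secondary incubation waits on incubation (finishes minute 125, plus 20-minute gap → minute 145); the centrifuge run (finishes minute 101); staining (finishes minute 125). The latest of these is minute 145, which is the earliest secondary incubation can start.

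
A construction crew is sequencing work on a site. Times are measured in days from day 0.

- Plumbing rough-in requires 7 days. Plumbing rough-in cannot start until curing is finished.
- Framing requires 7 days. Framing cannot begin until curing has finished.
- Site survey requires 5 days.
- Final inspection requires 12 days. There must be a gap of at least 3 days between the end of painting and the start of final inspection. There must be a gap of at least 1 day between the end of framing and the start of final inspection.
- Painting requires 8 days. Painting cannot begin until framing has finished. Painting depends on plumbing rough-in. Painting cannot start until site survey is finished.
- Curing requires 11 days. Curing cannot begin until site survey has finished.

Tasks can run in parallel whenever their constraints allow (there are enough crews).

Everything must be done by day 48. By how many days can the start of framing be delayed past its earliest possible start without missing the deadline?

Nothing blocks site survey, so it runs from day 0 to day 5.
After site survey (finishes day 5), curing can start at day 5 and finishes at day 16.
Framing cannot begin until curing (finishes day 16). It runs from day 16 to 16 + 7 = day 23.

Working backward from the deadline:
To finish by day 48, final inspection (duration 12) must start no later than day 36.
Painting has to be done before final inspection (must start by day 36, minus 3-day gap → day 33). That means finishing by day 33, i.e. starting by 33 − 8 = day 25.
Framing has several dependents: painting (must start by day 25); final inspection (must start by day 36, minus 1-day gap → day 35). The earliest of those limits is day 25, so framing must start by 25 − 7 = day 18.
So framing can start as early as day 16 and as late as day 18, giving 18 − 16 = 2 days of slack.

2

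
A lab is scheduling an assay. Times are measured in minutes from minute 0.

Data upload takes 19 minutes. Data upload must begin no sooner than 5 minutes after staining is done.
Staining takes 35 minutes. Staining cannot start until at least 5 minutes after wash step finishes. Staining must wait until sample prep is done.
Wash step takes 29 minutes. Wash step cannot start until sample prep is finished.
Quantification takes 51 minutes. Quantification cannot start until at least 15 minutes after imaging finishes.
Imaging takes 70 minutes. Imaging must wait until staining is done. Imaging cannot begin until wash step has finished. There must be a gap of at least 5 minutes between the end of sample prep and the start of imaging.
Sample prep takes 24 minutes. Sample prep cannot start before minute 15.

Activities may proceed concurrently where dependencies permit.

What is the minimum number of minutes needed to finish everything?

Sample prep waits on its own release at minute 15, so it starts at minute 15 and finishes at 15 + 24 = minute 39.
Wash step waits on sample prep (finishes minute 39), so it starts at minute 39 and finishes at 39 + 29 = minute 68.
Staining needs all of wash step (finishes minute 68, plus 5-minute gap → minute 73); sample prep (finishes minute 39). That puts its earliest start at minute 73; it finishes at 73 + 35 = minute 108.
Data upload waits on staining (finishes minute 108, plus 5-minute gap → minute 113), so it starts at minute 113 and finishes at 113 + 19 = minute 132.
Imaging has to wait for staining (finishes minute 108); wash step (finishes minute 68); sample prep (finishes minute 39, plus 5-minute gap → minute 44). The latest of these is minute 108, so imaging runs minute 108 to 108 + 70 = minute 178.
After imaging (finishes minute 178, plus 15-minute gap → minute 193), quantification can start at minute 193 and finishes at minute 244.
All tasks are finished once the last one completes. Finish times: Sample prep at 39, Wash step at 68, Staining at 108, Imaging at 178, Quantification at 244, Data upload at 132. The latest is minute 244.

244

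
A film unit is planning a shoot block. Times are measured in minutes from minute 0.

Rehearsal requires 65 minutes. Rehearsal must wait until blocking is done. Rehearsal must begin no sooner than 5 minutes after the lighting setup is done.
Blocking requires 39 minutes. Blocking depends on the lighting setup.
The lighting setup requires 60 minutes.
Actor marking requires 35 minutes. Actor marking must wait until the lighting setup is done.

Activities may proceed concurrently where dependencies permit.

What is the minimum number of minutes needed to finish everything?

Nothing blocks the lighting setup, so it runs from minute 0 to minute 60.
Actor marking cannot begin until the lighting setup (finishes minute 60). It runs from minute 60 to 60 + 35 = minute 95.
After the lighting setup (finishes minute 60), blocking can start at minute 60 and finishes at minute 99.
Rehearsal has to wait for blocking (finishes minute 99); the lighting setup (finishes minute 60, plus 5-minute gap → minute 65). The latest of these is minute 99, so rehearsal runs minute 99 to 99 + 65 = minute 164.
All tasks are finished once the last one completes. Finish times: The lighting setup at 60, Blocking at 99, Actor marking at 95, Rehearsal at 164. The latest is minute 164.

164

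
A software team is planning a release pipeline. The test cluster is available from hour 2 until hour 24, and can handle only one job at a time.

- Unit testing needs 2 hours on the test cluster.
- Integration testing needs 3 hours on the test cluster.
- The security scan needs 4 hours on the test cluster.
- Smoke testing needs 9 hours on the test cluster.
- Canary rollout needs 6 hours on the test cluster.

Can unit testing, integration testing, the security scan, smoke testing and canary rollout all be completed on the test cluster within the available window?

The test cluster window is 24 − 2 = 22 hours.
Running back to back, the jobs need 2 + 3 + 4 + 9 + 6 = 24 hours on the test cluster.
Since 24 > 22, they cannot all fit.

No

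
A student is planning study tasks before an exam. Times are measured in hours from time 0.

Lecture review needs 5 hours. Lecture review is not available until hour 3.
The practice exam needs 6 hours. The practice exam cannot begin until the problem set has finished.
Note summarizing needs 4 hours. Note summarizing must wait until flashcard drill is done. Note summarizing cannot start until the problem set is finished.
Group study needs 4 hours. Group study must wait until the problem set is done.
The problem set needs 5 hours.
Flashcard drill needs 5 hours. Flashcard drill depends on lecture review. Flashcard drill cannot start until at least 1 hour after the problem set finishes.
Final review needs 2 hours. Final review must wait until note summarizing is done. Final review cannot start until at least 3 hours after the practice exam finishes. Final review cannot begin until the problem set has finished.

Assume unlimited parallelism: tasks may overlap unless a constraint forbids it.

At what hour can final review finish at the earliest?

19

Nothing blocks the problem set, so it runs from hour 0 to hour 5.
The practice exam waits on the problem set (finishes hour 5), so it starts at hour 5 and finishes at 5 + 6 = hour 11.
After its own release at hour 3, lecture review can start at hour 3 and finishes at hour 8.
Flashcard drill needs all of lecture review (finishes hour 8); the problem set (finishes hour 5, plus 1-hour gap → hour 6). That puts its earliest start at hour 8; it finishes at 8 + 5 = hour 13.
Note summarizing needs all of flashcard drill (finishes hour 13); the problem set (finishes hour 5). That puts its earliest start at hour 13; it finishes at 13 + 4 = hour 17.
Final review has to wait for note summarizing (finishes hour 17); the practice exam (finishes hour 11, plus 3-hour gap → hour 14); the problem set (finishes hour 5). The latest of these is hour 17, so final review runs hour 17 to 17 + 2 = hour 19.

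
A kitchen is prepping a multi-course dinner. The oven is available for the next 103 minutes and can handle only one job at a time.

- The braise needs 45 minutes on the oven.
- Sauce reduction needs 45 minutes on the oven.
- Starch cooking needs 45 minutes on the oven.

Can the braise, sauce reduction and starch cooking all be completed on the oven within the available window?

Running back to back, the jobs need 45 + 45 + 45 = 135 minutes on the oven.
Since 135 > 103, they cannot all fit.

No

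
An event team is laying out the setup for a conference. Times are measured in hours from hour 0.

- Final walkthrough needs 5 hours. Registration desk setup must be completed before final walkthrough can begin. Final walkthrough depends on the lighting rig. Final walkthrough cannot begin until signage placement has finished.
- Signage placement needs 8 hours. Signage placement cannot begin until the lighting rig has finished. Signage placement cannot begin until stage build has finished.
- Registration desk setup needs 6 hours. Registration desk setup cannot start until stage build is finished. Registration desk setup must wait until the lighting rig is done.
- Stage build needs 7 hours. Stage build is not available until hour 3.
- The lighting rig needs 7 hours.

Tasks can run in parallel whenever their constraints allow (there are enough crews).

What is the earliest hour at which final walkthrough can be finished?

Nothing blocks the lighting rig, so it runs from hour 0 to hour 7.
Stage build cannot begin until its own release at hour 3. It runs from hour 3 to 3 + 7 = hour 10.
Signage placement cannot start until the lighting rig (finishes hour 7); stage build (finishes hour 10). The controlling bound is hour 10, so signage placement finishes at 10 + 8 = hour 18.
Registration desk setup needs all of stage build (finishes hour 10); the lighting rig (finishes hour 7). That puts its earliest start at hour 10; it finishes at 10 + 6 = hour 16.
Final walkthrough has to wait for registration desk setup (finishes hour 16); the lighting rig (finishes hour 7); signage placement (finishes hour 18). The latest of these is hour 18, so final walkthrough runs hour 18 to 18 + 5 = hour 23.

23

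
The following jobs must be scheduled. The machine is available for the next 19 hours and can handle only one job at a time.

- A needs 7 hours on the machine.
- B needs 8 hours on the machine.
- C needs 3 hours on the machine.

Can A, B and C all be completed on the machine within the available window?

Yes

Running back to back, the jobs need 7 + 8 + 3 = 18 hours on the machine.
Since 18 ≤ 19, they fit within the window.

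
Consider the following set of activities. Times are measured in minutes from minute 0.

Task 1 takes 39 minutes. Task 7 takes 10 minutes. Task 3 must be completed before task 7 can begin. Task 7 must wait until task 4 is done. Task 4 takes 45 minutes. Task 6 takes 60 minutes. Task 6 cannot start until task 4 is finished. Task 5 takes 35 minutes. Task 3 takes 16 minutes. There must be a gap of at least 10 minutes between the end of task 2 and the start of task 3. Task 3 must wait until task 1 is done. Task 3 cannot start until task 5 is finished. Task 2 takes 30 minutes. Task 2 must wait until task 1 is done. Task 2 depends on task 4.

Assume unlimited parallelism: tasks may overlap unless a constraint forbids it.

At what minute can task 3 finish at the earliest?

Task 5 can start immediately at minute 0; it finishes at minute 35.
Task 4 can start immediately at minute 0; it finishes at minute 45.
Task 1 can start immediately at minute 0; it finishes at minute 39.
Task 2 cannot start until task 1 (finishes minute 39); task 4 (finishes minute 45). The controlling bound is minute 45, so task 2 finishes at 45 + 30 = minute 75.
Task 3 cannot start until task 2 (finishes minute 75, plus 10-minute gap → minute 85); task 1 (finishes minute 39); task 5 (finishes minute 35). The controlling bound is minute 85, so task 3 finishes at 85 + 16 = minute 101.

101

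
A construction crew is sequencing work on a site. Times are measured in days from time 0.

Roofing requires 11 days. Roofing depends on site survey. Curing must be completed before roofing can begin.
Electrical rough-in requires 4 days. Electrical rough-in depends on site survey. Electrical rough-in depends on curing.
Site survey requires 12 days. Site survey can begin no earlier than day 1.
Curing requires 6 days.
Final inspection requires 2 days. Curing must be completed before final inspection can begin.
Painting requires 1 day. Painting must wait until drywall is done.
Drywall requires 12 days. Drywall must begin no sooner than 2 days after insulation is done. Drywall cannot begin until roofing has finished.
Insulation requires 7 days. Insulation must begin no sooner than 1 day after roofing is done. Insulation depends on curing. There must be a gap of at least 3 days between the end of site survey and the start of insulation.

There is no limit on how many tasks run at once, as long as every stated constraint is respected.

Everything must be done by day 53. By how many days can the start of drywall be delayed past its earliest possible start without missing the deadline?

6

Curing has no prerequisites, so it starts at day 0 and finishes at day 6.
Site survey waits on its own release at day 1, so it starts at day 1 and finishes at 1 + 12 = day 13.
For roofing: site survey (finishes day 13); curing (finishes day 6). Taking the maximum gives a start of day 13, and it finishes at 13 + 11 = day 24.
For insulation: roofing (finishes day 24, plus 1-day gap → day 25); curing (finishes day 6); site survey (finishes day 13, plus 3-day gap → day 16). Taking the maximum gives a start of day 25, and it finishes at 25 + 7 = day 32.
Drywall has to wait for insulation (finishes day 32, plus 2-day gap → day 34); roofing (finishes day 24). The latest of these is day 34, so drywall runs day 34 to 34 + 12 = day 46.

Working backward from the deadline:
To finish by day 53, painting (duration 1) must start no later than day 52.
Drywall must finish before painting (must start by day 52). With a 12-day duration, drywall must start by 52 − 12 = day 40.
So drywall can start as early as day 34 and as late as day 40, giving 40 − 34 = 6 days of slack.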